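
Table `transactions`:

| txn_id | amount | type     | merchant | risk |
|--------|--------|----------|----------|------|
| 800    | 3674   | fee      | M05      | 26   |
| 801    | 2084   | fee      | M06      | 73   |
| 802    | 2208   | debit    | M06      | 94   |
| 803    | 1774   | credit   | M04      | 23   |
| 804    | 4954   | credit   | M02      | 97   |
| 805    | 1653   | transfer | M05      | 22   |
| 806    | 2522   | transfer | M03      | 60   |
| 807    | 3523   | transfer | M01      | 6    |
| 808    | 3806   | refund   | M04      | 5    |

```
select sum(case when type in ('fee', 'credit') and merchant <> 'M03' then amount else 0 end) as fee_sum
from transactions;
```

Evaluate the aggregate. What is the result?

12486

txn_id=800: ✓ → 3674
txn_id=801: ✓ → 2084
txn_id=802: ✗
txn_id=803: ✓ → 1774
txn_id=804: ✓ → 4954
txn_id=805: ✗
txn_id=806: ✗
txn_id=807: ✗
txn_id=808: ✗
fee_sum = 3674 + 2084 + 1774 + 4954 = 12486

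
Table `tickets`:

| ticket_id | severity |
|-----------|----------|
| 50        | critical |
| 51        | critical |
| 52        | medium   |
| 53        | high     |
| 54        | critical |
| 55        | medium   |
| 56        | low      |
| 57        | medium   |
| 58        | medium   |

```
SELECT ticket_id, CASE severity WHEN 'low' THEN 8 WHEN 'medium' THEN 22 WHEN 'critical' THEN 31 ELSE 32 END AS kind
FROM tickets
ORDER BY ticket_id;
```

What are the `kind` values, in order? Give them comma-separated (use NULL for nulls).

31, 31, 22, 32, 31, 22, 8, 22, 22

ticket_id=50: severity='critical' → 31
ticket_id=51: severity='critical' → 31
ticket_id=52: severity='medium' → 22
ticket_id=53: ELSE → 32
ticket_id=54: severity='critical' → 31
ticket_id=55: severity='medium' → 22
ticket_id=56: severity='low' → 8
ticket_id=57: severity='medium' → 22
ticket_id=58: severity='medium' → 22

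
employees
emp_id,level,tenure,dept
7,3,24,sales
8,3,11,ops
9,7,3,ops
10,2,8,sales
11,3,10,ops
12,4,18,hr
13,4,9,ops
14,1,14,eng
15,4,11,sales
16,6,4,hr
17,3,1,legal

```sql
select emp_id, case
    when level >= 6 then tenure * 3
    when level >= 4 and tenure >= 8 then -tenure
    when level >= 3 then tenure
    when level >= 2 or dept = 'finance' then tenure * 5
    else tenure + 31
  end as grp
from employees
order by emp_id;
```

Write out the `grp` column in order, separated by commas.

emp_id=7: level >= 3 → 24
emp_id=8: level >= 3 → 11
emp_id=9: level >= 6 → 9
emp_id=10: level >= 2 or dept = 'finance' → 40
emp_id=11: level >= 3 → 10
emp_id=12: level >= 4 and tenure >= 8 → -18
emp_id=13: level >= 4 and tenure >= 8 → -9
emp_id=14: ELSE → 45
emp_id=15: level >= 4 and tenure >= 8 → -11
emp_id=16: level >= 6 → 12
emp_id=17: level >= 3 → 1

24, 11, 9, 40, 10, -18, -9, 45, -11, 12, 1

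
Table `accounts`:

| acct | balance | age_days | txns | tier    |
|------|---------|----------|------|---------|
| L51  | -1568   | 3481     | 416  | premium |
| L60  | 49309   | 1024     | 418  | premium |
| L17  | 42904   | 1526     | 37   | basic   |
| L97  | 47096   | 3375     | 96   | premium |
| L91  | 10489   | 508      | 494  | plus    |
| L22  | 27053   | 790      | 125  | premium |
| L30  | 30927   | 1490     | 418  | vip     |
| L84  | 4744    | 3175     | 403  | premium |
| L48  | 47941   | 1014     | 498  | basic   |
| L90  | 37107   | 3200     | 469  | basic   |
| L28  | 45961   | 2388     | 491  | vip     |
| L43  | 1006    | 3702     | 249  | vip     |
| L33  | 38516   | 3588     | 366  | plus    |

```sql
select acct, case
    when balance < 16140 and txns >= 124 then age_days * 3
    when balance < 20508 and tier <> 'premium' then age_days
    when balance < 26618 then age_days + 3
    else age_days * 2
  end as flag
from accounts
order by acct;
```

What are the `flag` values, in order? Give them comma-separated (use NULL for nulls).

3052, 1580, 4776, 2980, 7176, 11106, 2028, 10443, 2048, 9525, 6400, 1524, 6750

acct=L17: ELSE → 3052
acct=L22: ELSE → 1580
acct=L28: ELSE → 4776
acct=L30: ELSE → 2980
acct=L33: ELSE → 7176
acct=L43: balance < 16140 and txns >= 124 → 11106
acct=L48: ELSE → 2028
acct=L51: balance < 16140 and txns >= 124 → 10443
acct=L60: ELSE → 2048
acct=L84: balance < 16140 and txns >= 124 → 9525
acct=L90: ELSE → 6400
acct=L91: balance < 16140 and txns >= 124 → 1524
acct=L97: ELSE → 6750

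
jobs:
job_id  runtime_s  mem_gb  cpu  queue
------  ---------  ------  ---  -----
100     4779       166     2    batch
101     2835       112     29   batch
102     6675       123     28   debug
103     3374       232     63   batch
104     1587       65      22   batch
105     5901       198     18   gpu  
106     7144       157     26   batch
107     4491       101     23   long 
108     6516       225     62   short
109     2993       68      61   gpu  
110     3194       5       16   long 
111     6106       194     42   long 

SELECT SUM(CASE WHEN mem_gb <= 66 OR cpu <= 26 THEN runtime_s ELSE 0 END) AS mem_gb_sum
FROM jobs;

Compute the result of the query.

job_id=100: ✓ → 4779
job_id=101: ✗
job_id=102: ✗
job_id=103: ✗
job_id=104: ✓ → 1587
job_id=105: ✓ → 5901
job_id=106: ✓ → 7144
job_id=107: ✓ → 4491
job_id=108: ✗
job_id=109: ✗
job_id=110: ✓ → 3194
job_id=111: ✗
mem_gb_sum = 4779 + 1587 + 5901 + 7144 + 4491 + 3194 = 27096

27096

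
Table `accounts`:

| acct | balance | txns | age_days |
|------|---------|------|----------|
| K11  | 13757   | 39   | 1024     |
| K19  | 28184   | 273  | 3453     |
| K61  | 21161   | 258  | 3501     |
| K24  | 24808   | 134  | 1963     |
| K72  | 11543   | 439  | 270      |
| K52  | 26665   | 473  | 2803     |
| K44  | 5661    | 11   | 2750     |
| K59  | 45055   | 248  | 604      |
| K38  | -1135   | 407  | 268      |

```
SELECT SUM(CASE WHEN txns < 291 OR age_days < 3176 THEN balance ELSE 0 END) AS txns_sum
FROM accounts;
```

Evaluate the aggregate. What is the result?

175699

acct=K11: ✓ → 13757
acct=K19: ✓ → 28184
acct=K61: ✓ → 21161
acct=K24: ✓ → 24808
acct=K72: ✓ → 11543
acct=K52: ✓ → 26665
acct=K44: ✓ → 5661
acct=K59: ✓ → 45055
acct=K38: ✓ → -1135
txns_sum = 13757 + 28184 + 21161 + 24808 + 11543 + 26665 + 5661 + 45055 + -1135 = 175699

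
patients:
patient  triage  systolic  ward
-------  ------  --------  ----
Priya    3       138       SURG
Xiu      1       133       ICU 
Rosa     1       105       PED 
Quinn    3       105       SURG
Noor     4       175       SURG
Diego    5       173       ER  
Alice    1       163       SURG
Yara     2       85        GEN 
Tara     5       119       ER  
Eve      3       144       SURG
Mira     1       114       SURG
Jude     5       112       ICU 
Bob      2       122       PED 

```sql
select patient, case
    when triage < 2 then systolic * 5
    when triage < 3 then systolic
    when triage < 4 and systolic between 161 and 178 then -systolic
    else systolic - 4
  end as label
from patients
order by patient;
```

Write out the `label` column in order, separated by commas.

815, 122, 169, 140, 108, 570, 171, 134, 101, 525, 115, 665, 85

patient=Alice: triage < 2 → 815
patient=Bob: triage < 3 → 122
patient=Diego: ELSE → 169
patient=Eve: ELSE → 140
patient=Jude: ELSE → 108
patient=Mira: triage < 2 → 570
patient=Noor: ELSE → 171
patient=Priya: ELSE → 134
patient=Quinn: ELSE → 101
patient=Rosa: triage < 2 → 525
patient=Tara: ELSE → 115
patient=Xiu: triage < 2 → 665
patient=Yara: triage < 3 → 85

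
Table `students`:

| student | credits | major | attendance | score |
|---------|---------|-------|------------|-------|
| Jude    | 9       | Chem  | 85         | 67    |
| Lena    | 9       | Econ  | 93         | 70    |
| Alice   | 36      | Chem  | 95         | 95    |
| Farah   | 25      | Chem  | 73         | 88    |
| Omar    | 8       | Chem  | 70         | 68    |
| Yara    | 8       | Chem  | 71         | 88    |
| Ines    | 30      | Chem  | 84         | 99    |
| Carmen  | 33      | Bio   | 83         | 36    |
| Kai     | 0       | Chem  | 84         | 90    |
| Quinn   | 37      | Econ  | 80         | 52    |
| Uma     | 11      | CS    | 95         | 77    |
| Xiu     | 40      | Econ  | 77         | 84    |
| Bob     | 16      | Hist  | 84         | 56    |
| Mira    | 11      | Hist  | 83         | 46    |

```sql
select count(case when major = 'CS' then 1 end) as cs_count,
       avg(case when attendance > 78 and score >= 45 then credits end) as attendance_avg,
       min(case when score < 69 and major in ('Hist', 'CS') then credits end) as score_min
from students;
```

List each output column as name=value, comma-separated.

[cs_count: major = 'CS']
student=Jude: ✗
student=Lena: ✗
student=Alice: ✗
student=Farah: ✗
student=Omar: ✗
student=Yara: ✗
student=Ines: ✗
student=Carmen: ✗
student=Kai: ✗
student=Quinn: ✗
student=Uma: ✓ → 1
student=Xiu: ✗
student=Bob: ✗
student=Mira: ✗
cs_count = COUNT(1) = 1
—
[attendance_avg: attendance > 78 and score >= 45]
student=Jude: ✓ → 9
student=Lena: ✓ → 9
student=Alice: ✓ → 36
student=Farah: ✗
student=Omar: ✗
student=Yara: ✗
student=Ines: ✓ → 30
student=Carmen: ✗
student=Kai: ✓ → 0
student=Quinn: ✓ → 37
student=Uma: ✓ → 11
student=Xiu: ✗
student=Bob: ✓ → 16
student=Mira: ✓ → 11
attendance_avg = (9 + 9 + 36 + 30 + 0 + 37 + 11 + 16 + 11) / 9 = 17.6666666667
—
[score_min: score < 69 and major in ('Hist', 'CS')]
student=Jude: ✗
student=Lena: ✗
student=Alice: ✗
student=Farah: ✗
student=Omar: ✗
student=Yara: ✗
student=Ines: ✗
student=Carmen: ✗
student=Kai: ✗
student=Quinn: ✗
student=Uma: ✗
student=Xiu: ✗
student=Bob: ✓ → 16
student=Mira: ✓ → 11
score_min = MIN(16, 11) = 11

cs_count=1, attendance_avg=17.6666666667, score_min=11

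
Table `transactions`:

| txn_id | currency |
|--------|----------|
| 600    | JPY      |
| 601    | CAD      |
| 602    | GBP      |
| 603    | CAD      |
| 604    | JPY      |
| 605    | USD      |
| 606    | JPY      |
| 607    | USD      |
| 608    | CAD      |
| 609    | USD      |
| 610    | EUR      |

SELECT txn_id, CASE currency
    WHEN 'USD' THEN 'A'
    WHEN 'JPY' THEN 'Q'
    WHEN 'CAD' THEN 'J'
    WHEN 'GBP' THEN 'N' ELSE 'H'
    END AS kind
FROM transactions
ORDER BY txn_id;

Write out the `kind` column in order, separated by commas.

Q, J, N, J, Q, A, Q, A, J, A, H

txn_id=600: currency='JPY' → Q
txn_id=601: currency='CAD' → J
txn_id=602: currency='GBP' → N
txn_id=603: currency='CAD' → J
txn_id=604: currency='JPY' → Q
txn_id=605: currency='USD' → A
txn_id=606: currency='JPY' → Q
txn_id=607: currency='USD' → A
txn_id=608: currency='CAD' → J
txn_id=609: currency='USD' → A
txn_id=610: ELSE → H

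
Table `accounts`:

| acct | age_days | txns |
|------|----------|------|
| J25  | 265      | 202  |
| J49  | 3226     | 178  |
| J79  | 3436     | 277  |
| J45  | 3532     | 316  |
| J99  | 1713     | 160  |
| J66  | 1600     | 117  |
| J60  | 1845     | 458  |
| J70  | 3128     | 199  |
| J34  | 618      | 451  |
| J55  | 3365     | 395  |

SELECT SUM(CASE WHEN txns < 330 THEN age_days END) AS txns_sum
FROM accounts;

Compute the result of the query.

16900

acct=J25: ✓ → 265
acct=J49: ✓ → 3226
acct=J79: ✓ → 3436
acct=J45: ✓ → 3532
acct=J99: ✓ → 1713
acct=J66: ✓ → 1600
acct=J60: ✗
acct=J70: ✓ → 3128
acct=J34: ✗
acct=J55: ✗
txns_sum = 265 + 3226 + 3436 + 3532 + 1713 + 1600 + 3128 = 16900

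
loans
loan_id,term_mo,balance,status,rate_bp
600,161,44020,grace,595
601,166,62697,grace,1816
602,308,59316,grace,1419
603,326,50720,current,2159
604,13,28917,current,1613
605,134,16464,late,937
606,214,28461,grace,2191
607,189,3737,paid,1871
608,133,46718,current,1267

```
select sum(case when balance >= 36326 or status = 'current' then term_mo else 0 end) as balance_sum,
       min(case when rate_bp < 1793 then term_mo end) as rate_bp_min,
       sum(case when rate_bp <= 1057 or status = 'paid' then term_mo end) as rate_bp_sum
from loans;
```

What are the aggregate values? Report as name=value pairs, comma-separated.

balance_sum=1107, rate_bp_min=13, rate_bp_sum=484

[balance_sum: balance >= 36326 or status = 'current']
loan_id=600: ✓ → 161
loan_id=601: ✓ → 166
loan_id=602: ✓ → 308
loan_id=603: ✓ → 326
loan_id=604: ✓ → 13
loan_id=605: ✗
loan_id=606: ✗
loan_id=607: ✗
loan_id=608: ✓ → 133
balance_sum = 161 + 166 + 308 + 326 + 13 + 133 = 1107
—
[rate_bp_min: rate_bp < 1793]
loan_id=600: ✓ → 161
loan_id=601: ✗
loan_id=602: ✓ → 308
loan_id=603: ✗
loan_id=604: ✓ → 13
loan_id=605: ✓ → 134
loan_id=606: ✗
loan_id=607: ✗
loan_id=608: ✓ → 133
rate_bp_min = MIN(161, 308, 13, 134, 133) = 13
—
[rate_bp_sum: rate_bp <= 1057 or status = 'paid']
loan_id=600: ✓ → 161
loan_id=601: ✗
loan_id=602: ✗
loan_id=603: ✗
loan_id=604: ✗
loan_id=605: ✓ → 134
loan_id=606: ✗
loan_id=607: ✓ → 189
loan_id=608: ✗
rate_bp_sum = 161 + 134 + 189 = 484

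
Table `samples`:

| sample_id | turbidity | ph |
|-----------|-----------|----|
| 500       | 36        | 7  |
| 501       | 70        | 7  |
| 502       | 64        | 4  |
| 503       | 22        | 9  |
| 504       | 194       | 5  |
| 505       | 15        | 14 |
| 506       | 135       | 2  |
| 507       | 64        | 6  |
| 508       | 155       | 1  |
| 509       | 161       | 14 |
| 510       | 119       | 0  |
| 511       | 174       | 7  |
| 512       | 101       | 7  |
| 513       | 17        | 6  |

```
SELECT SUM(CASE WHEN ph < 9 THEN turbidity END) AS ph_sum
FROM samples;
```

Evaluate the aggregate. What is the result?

1129

sample_id=500: ✓ → 36
sample_id=501: ✓ → 70
sample_id=502: ✓ → 64
sample_id=503: ✗
sample_id=504: ✓ → 194
sample_id=505: ✗
sample_id=506: ✓ → 135
sample_id=507: ✓ → 64
sample_id=508: ✓ → 155
sample_id=509: ✗
sample_id=510: ✓ → 119
sample_id=511: ✓ → 174
sample_id=512: ✓ → 101
sample_id=513: ✓ → 17
ph_sum = 36 + 70 + 64 + 194 + 135 + 64 + 155 + 119 + 174 + 101 + 17 = 1129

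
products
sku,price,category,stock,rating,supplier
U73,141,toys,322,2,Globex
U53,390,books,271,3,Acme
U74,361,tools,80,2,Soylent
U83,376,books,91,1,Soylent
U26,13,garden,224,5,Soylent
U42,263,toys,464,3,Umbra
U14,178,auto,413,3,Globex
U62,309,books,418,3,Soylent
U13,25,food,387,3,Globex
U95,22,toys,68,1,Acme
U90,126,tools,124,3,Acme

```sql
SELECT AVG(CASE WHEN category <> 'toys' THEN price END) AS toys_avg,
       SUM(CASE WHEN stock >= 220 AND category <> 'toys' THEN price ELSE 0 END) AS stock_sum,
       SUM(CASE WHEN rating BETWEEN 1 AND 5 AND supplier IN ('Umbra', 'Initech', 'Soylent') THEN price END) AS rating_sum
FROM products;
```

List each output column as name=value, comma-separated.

toys_avg=222.25, stock_sum=915, rating_sum=1322

[toys_avg: category <> 'toys']
sku=U73: ✗
sku=U53: ✓ → 390
sku=U74: ✓ → 361
sku=U83: ✓ → 376
sku=U26: ✓ → 13
sku=U42: ✗
sku=U14: ✓ → 178
sku=U62: ✓ → 309
sku=U13: ✓ → 25
sku=U95: ✗
sku=U90: ✓ → 126
toys_avg = (390 + 361 + 376 + 13 + 178 + 309 + 25 + 126) / 8 = 222.25
—
[stock_sum: stock >= 220 AND category <> 'toys']
sku=U73: ✗
sku=U53: ✓ → 390
sku=U74: ✗
sku=U83: ✗
sku=U26: ✓ → 13
sku=U42: ✗
sku=U14: ✓ → 178
sku=U62: ✓ → 309
sku=U13: ✓ → 25
sku=U95: ✗
sku=U90: ✗
stock_sum = 390 + 13 + 178 + 309 + 25 = 915
—
[rating_sum: rating BETWEEN 1 AND 5 AND supplier IN ('Umbra', 'Initech', 'Soylent')]
sku=U73: ✗
sku=U53: ✗
sku=U74: ✓ → 361
sku=U83: ✓ → 376
sku=U26: ✓ → 13
sku=U42: ✓ → 263
sku=U14: ✗
sku=U62: ✓ → 309
sku=U13: ✗
sku=U95: ✗
sku=U90: ✗
rating_sum = 361 + 376 + 13 + 263 + 309 = 1322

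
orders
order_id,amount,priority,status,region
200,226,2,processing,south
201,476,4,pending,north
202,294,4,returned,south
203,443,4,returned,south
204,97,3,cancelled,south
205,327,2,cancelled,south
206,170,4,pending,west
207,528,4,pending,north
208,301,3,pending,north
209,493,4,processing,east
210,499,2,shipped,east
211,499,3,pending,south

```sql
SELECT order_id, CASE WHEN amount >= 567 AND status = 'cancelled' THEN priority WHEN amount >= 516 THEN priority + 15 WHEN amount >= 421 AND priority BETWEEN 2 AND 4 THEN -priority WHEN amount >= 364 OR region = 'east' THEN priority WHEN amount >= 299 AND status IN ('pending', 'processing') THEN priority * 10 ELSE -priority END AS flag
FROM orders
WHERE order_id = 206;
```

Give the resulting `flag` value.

order_id = 206: amount=170, priority=4, status=pending, region=west.
amount >= 567 AND status = 'cancelled' → false
amount >= 516 → false
amount >= 421 AND priority BETWEEN 2 AND 4 → false
amount >= 364 OR region = 'east' → false
amount >= 299 AND status IN ('pending', 'processing') → false
No prior WHEN matched → ELSE → -4

-4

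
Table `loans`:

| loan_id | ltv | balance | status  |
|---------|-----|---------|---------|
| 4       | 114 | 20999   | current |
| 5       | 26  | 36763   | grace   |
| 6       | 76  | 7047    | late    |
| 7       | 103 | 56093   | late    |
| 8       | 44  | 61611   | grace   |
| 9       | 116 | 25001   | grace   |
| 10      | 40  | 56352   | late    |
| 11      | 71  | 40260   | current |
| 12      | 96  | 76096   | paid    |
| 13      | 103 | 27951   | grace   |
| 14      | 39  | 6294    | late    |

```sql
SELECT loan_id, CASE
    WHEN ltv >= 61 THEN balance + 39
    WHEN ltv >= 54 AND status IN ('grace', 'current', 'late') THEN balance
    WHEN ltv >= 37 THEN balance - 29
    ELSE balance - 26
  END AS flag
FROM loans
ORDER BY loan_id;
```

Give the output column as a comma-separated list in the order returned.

21038, 36737, 7086, 56132, 61582, 25040, 56323, 40299, 76135, 27990, 6265

loan_id=4: ltv >= 61 → 21038
loan_id=5: ELSE → 36737
loan_id=6: ltv >= 61 → 7086
loan_id=7: ltv >= 61 → 56132
loan_id=8: ltv >= 37 → 61582
loan_id=9: ltv >= 61 → 25040
loan_id=10: ltv >= 37 → 56323
loan_id=11: ltv >= 61 → 40299
loan_id=12: ltv >= 61 → 76135
loan_id=13: ltv >= 61 → 27990
loan_id=14: ltv >= 37 → 6265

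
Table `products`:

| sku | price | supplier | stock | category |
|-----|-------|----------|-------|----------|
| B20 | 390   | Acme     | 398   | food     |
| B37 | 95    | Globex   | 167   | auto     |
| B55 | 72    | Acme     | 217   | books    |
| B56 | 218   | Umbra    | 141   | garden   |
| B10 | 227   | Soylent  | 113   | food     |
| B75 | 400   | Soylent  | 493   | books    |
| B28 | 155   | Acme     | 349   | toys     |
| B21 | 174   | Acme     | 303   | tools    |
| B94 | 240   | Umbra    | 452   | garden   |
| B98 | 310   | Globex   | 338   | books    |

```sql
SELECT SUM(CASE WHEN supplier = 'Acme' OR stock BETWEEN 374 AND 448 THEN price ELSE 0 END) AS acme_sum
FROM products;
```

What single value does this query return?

sku=B20: ✓ → 390
sku=B37: ✗
sku=B55: ✓ → 72
sku=B56: ✗
sku=B10: ✗
sku=B75: ✗
sku=B28: ✓ → 155
sku=B21: ✓ → 174
sku=B94: ✗
sku=B98: ✗
acme_sum = 390 + 72 + 155 + 174 = 791

791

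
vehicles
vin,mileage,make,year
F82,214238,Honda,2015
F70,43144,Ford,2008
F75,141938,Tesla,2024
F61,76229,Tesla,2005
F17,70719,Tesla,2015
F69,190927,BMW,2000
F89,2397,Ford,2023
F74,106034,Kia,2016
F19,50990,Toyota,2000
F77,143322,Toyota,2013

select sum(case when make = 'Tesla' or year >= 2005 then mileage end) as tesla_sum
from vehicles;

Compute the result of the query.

798021

vin=F82: ✓ → 214238
vin=F70: ✓ → 43144
vin=F75: ✓ → 141938
vin=F61: ✓ → 76229
vin=F17: ✓ → 70719
vin=F69: ✗
vin=F89: ✓ → 2397
vin=F74: ✓ → 106034
vin=F19: ✗
vin=F77: ✓ → 143322
tesla_sum = 214238 + 43144 + 141938 + 76229 + 70719 + 2397 + 106034 + 143322 = 798021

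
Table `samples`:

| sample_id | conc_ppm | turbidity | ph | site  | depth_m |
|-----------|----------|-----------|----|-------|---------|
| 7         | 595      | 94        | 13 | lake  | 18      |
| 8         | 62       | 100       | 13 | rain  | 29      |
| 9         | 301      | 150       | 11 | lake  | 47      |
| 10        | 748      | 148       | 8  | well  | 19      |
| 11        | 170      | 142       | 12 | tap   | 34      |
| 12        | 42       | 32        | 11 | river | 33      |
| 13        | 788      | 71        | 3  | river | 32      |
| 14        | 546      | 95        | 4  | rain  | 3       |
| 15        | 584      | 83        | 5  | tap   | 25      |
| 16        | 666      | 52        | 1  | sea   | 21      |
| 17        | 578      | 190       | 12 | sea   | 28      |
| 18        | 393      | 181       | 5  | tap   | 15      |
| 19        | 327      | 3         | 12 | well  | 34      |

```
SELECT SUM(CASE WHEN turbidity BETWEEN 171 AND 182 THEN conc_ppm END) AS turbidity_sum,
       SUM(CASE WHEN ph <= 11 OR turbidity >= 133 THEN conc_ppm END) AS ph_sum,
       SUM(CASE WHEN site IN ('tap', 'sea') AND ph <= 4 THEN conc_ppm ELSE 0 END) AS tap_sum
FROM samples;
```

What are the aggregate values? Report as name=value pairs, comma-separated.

[turbidity_sum: turbidity BETWEEN 171 AND 182]
sample_id=7: ✗
sample_id=8: ✗
sample_id=9: ✗
sample_id=10: ✗
sample_id=11: ✗
sample_id=12: ✗
sample_id=13: ✗
sample_id=14: ✗
sample_id=15: ✗
sample_id=16: ✗
sample_id=17: ✗
sample_id=18: ✓ → 393
sample_id=19: ✗
turbidity_sum = 393
—
[ph_sum: ph <= 11 OR turbidity >= 133]
sample_id=7: ✗
sample_id=8: ✗
sample_id=9: ✓ → 301
sample_id=10: ✓ → 748
sample_id=11: ✓ → 170
sample_id=12: ✓ → 42
sample_id=13: ✓ → 788
sample_id=14: ✓ → 546
sample_id=15: ✓ → 584
sample_id=16: ✓ → 666
sample_id=17: ✓ → 578
sample_id=18: ✓ → 393
sample_id=19: ✗
ph_sum = 301 + 748 + 170 + 42 + 788 + 546 + 584 + 666 + 578 + 393 = 4816
—
[tap_sum: site IN ('tap', 'sea') AND ph <= 4]
sample_id=7: ✗
sample_id=8: ✗
sample_id=9: ✗
sample_id=10: ✗
sample_id=11: ✗
sample_id=12: ✗
sample_id=13: ✗
sample_id=14: ✗
sample_id=15: ✗
sample_id=16: ✓ → 666
sample_id=17: ✗
sample_id=18: ✗
sample_id=19: ✗
tap_sum = 666

turbidity_sum=393, ph_sum=4816, tap_sum=666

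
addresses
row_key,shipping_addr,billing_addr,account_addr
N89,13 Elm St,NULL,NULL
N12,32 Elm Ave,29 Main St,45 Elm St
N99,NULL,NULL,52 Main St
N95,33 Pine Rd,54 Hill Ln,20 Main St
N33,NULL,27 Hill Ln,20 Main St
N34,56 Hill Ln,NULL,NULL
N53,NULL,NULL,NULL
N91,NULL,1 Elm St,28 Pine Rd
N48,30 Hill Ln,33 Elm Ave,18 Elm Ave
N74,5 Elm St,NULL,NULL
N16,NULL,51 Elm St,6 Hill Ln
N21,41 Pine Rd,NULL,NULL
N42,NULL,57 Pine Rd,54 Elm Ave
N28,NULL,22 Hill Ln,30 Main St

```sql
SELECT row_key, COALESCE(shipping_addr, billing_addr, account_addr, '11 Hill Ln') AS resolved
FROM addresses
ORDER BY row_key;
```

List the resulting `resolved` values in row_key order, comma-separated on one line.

row_key=N12: shipping_addr=32 Elm Ave → 32 Elm Ave
row_key=N16: shipping_addr=NULL, billing_addr=51 Elm St → 51 Elm St
row_key=N21: shipping_addr=41 Pine Rd → 41 Pine Rd
row_key=N28: shipping_addr=NULL, billing_addr=22 Hill Ln → 22 Hill Ln
row_key=N33: shipping_addr=NULL, billing_addr=27 Hill Ln → 27 Hill Ln
row_key=N34: shipping_addr=56 Hill Ln → 56 Hill Ln
row_key=N42: shipping_addr=NULL, billing_addr=57 Pine Rd → 57 Pine Rd
row_key=N48: shipping_addr=30 Hill Ln → 30 Hill Ln
row_key=N53: shipping_addr=NULL, billing_addr=NULL, account_addr=NULL, → literal 11 Hill Ln → 11 Hill Ln
row_key=N74: shipping_addr=5 Elm St → 5 Elm St
row_key=N89: shipping_addr=13 Elm St → 13 Elm St
row_key=N91: shipping_addr=NULL, billing_addr=1 Elm St → 1 Elm St
row_key=N95: shipping_addr=33 Pine Rd → 33 Pine Rd
row_key=N99: shipping_addr=NULL, billing_addr=NULL, account_addr=52 Main St → 52 Main St

32 Elm Ave, 51 Elm St, 41 Pine Rd, 22 Hill Ln, 27 Hill Ln, 56 Hill Ln, 57 Pine Rd, 30 Hill Ln, 11 Hill Ln, 5 Elm St, 13 Elm St, 1 Elm St, 33 Pine Rd, 52 Main St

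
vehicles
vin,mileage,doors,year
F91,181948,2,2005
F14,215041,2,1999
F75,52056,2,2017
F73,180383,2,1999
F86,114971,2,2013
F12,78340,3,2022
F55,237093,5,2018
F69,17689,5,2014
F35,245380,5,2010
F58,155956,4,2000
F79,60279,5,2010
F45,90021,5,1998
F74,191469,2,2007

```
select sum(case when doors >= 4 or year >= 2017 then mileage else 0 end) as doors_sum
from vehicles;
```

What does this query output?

vin=F91: ✗
vin=F14: ✗
vin=F75: ✓ → 52056
vin=F73: ✗
vin=F86: ✗
vin=F12: ✓ → 78340
vin=F55: ✓ → 237093
vin=F69: ✓ → 17689
vin=F35: ✓ → 245380
vin=F58: ✓ → 155956
vin=F79: ✓ → 60279
vin=F45: ✓ → 90021
vin=F74: ✗
doors_sum = 52056 + 78340 + 237093 + 17689 + 245380 + 155956 + 60279 + 90021 = 936814

936814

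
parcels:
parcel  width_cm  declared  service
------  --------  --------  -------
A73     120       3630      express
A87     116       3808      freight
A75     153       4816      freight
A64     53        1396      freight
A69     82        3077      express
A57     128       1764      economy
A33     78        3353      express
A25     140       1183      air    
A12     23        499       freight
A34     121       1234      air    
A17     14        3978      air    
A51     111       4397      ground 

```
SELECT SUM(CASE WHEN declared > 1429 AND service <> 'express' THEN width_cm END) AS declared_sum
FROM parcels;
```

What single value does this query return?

parcel=A73: ✗
parcel=A87: ✓ → 116
parcel=A75: ✓ → 153
parcel=A64: ✗
parcel=A69: ✗
parcel=A57: ✓ → 128
parcel=A33: ✗
parcel=A25: ✗
parcel=A12: ✗
parcel=A34: ✗
parcel=A17: ✓ → 14
parcel=A51: ✓ → 111
declared_sum = 116 + 153 + 128 + 14 + 111 = 522

522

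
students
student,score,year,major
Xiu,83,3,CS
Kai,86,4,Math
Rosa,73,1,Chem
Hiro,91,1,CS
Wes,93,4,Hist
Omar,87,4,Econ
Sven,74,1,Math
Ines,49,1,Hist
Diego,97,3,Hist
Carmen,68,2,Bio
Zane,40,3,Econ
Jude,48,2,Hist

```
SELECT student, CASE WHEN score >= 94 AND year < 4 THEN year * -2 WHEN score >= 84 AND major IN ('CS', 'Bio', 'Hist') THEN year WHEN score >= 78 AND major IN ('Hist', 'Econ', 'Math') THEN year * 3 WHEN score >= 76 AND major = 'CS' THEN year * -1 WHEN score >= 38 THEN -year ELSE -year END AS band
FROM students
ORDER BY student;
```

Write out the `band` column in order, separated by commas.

student=Carmen: score >= 38 → -2
student=Diego: score >= 94 AND year < 4 → -6
student=Hiro: score >= 84 AND major IN ('CS', 'Bio', 'Hist') → 1
student=Ines: score >= 38 → -1
student=Jude: score >= 38 → -2
student=Kai: score >= 78 AND major IN ('Hist', 'Econ', 'Math') → 12
student=Omar: score >= 78 AND major IN ('Hist', 'Econ', 'Math') → 12
student=Rosa: score >= 38 → -1
student=Sven: score >= 38 → -1
student=Wes: score >= 84 AND major IN ('CS', 'Bio', 'Hist') → 4
student=Xiu: score >= 76 AND major = 'CS' → -3
student=Zane: score >= 38 → -3

-2, -6, 1, -1, -2, 12, 12, -1, -1, 4, -3, -3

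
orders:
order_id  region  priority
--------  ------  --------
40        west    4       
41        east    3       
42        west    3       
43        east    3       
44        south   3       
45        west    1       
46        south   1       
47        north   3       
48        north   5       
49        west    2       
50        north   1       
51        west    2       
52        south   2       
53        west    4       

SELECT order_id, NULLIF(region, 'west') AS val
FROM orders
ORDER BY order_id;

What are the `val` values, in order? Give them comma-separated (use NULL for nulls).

NULL, east, NULL, east, south, NULL, south, north, north, NULL, north, NULL, south, NULL

order_id=40: region=west vs west: equal → NULL
order_id=41: region=east vs west: differ → east
order_id=42: region=west vs west: equal → NULL
order_id=43: region=east vs west: differ → east
order_id=44: region=south vs west: differ → south
order_id=45: region=west vs west: equal → NULL
order_id=46: region=south vs west: differ → south
order_id=47: region=north vs west: differ → north
order_id=48: region=north vs west: differ → north
order_id=49: region=west vs west: equal → NULL
order_id=50: region=north vs west: differ → north
order_id=51: region=west vs west: equal → NULL
order_id=52: region=south vs west: differ → south
order_id=53: region=west vs west: equal → NULL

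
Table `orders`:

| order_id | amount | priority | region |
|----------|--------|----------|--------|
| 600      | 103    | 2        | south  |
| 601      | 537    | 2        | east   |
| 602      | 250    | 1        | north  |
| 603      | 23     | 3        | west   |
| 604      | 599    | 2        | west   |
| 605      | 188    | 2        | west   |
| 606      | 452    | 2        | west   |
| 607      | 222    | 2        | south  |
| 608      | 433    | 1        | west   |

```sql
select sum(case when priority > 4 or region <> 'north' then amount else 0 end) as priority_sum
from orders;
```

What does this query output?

2557

order_id=600: ✓ → 103
order_id=601: ✓ → 537
order_id=602: ✗
order_id=603: ✓ → 23
order_id=604: ✓ → 599
order_id=605: ✓ → 188
order_id=606: ✓ → 452
order_id=607: ✓ → 222
order_id=608: ✓ → 433
priority_sum = 103 + 537 + 23 + 599 + 188 + 452 + 222 + 433 = 2557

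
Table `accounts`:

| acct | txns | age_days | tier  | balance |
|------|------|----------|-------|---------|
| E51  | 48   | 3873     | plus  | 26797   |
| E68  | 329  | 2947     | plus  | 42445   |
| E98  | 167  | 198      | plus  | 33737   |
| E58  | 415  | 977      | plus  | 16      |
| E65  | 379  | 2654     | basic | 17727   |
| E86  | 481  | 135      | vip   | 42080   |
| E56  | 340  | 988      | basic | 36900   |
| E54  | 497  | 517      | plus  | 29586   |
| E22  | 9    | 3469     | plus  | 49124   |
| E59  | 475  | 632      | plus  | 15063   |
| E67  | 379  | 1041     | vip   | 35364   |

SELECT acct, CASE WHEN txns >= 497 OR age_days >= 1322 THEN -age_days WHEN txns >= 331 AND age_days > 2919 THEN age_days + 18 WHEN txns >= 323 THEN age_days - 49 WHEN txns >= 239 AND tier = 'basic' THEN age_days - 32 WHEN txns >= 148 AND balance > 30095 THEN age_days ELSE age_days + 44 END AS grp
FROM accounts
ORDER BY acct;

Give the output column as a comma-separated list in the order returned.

acct=E22: txns >= 497 OR age_days >= 1322 → -3469
acct=E51: txns >= 497 OR age_days >= 1322 → -3873
acct=E54: txns >= 497 OR age_days >= 1322 → -517
acct=E56: txns >= 323 → 939
acct=E58: txns >= 323 → 928
acct=E59: txns >= 323 → 583
acct=E65: txns >= 497 OR age_days >= 1322 → -2654
acct=E67: txns >= 323 → 992
acct=E68: txns >= 497 OR age_days >= 1322 → -2947
acct=E86: txns >= 323 → 86
acct=E98: txns >= 148 AND balance > 30095 → 198

-3469, -3873, -517, 939, 928, 583, -2654, 992, -2947, 86, 198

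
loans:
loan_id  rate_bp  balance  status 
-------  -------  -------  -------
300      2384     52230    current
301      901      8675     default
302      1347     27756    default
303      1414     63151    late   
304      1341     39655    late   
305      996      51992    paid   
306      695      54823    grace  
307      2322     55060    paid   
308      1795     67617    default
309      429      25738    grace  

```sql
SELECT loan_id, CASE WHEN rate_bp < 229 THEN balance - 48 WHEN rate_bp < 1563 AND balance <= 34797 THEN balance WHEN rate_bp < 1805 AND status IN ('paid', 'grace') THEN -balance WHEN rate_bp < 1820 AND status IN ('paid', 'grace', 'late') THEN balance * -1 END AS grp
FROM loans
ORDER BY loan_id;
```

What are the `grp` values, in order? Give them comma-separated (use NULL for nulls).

NULL, 8675, 27756, -63151, -39655, -51992, -54823, NULL, NULL, 25738

loan_id=300: (no match → NULL) → NULL
loan_id=301: rate_bp < 1563 AND balance <= 34797 → 8675
loan_id=302: rate_bp < 1563 AND balance <= 34797 → 27756
loan_id=303: rate_bp < 1820 AND status IN ('paid', 'grace', 'late') → -63151
loan_id=304: rate_bp < 1820 AND status IN ('paid', 'grace', 'late') → -39655
loan_id=305: rate_bp < 1805 AND status IN ('paid', 'grace') → -51992
loan_id=306: rate_bp < 1805 AND status IN ('paid', 'grace') → -54823
loan_id=307: (no match → NULL) → NULL
loan_id=308: (no match → NULL) → NULL
loan_id=309: rate_bp < 1563 AND balance <= 34797 → 25738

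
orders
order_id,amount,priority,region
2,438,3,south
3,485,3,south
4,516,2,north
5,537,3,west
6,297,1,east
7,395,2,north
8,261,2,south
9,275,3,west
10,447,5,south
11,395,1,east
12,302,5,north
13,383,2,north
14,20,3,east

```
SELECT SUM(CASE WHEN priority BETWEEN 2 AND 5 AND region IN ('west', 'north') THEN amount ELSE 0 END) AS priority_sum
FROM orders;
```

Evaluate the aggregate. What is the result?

2408

order_id=2: ✗
order_id=3: ✗
order_id=4: ✓ → 516
order_id=5: ✓ → 537
order_id=6: ✗
order_id=7: ✓ → 395
order_id=8: ✗
order_id=9: ✓ → 275
order_id=10: ✗
order_id=11: ✗
order_id=12: ✓ → 302
order_id=13: ✓ → 383
order_id=14: ✗
priority_sum = 516 + 537 + 395 + 275 + 302 + 383 = 2408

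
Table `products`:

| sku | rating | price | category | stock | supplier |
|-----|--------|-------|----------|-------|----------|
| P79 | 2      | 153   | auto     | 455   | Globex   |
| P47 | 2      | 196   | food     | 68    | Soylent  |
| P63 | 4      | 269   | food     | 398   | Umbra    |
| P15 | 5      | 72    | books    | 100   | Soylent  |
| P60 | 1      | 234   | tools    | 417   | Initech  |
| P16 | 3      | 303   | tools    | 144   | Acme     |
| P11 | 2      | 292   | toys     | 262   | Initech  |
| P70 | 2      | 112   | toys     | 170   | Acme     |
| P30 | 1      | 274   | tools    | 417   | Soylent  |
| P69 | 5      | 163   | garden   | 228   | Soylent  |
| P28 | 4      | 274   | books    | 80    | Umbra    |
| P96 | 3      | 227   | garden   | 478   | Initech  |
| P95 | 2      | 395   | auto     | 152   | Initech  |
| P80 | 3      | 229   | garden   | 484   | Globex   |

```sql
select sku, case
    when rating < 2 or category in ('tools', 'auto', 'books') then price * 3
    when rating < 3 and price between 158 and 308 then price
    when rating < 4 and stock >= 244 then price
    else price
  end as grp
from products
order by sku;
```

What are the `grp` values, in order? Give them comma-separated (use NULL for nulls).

sku=P11: rating < 3 and price between 158 and 308 → 292
sku=P15: rating < 2 or category in ('tools', 'auto', 'books') → 216
sku=P16: rating < 2 or category in ('tools', 'auto', 'books') → 909
sku=P28: rating < 2 or category in ('tools', 'auto', 'books') → 822
sku=P30: rating < 2 or category in ('tools', 'auto', 'books') → 822
sku=P47: rating < 3 and price between 158 and 308 → 196
sku=P60: rating < 2 or category in ('tools', 'auto', 'books') → 702
sku=P63: ELSE → 269
sku=P69: ELSE → 163
sku=P70: ELSE → 112
sku=P79: rating < 2 or category in ('tools', 'auto', 'books') → 459
sku=P80: rating < 4 and stock >= 244 → 229
sku=P95: rating < 2 or category in ('tools', 'auto', 'books') → 1185
sku=P96: rating < 4 and stock >= 244 → 227

292, 216, 909, 822, 822, 196, 702, 269, 163, 112, 459, 229, 1185, 227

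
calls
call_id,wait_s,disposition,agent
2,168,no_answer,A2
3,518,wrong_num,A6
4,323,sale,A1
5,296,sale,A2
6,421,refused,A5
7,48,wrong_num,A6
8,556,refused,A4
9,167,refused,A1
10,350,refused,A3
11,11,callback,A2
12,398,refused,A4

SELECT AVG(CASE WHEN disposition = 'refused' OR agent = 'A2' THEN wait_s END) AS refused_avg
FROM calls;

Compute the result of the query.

295.875

call_id=2: ✓ → 168
call_id=3: ✗
call_id=4: ✗
call_id=5: ✓ → 296
call_id=6: ✓ → 421
call_id=7: ✗
call_id=8: ✓ → 556
call_id=9: ✓ → 167
call_id=10: ✓ → 350
call_id=11: ✓ → 11
call_id=12: ✓ → 398
refused_avg = (168 + 296 + 421 + 556 + 167 + 350 + 11 + 398) / 8 = 295.875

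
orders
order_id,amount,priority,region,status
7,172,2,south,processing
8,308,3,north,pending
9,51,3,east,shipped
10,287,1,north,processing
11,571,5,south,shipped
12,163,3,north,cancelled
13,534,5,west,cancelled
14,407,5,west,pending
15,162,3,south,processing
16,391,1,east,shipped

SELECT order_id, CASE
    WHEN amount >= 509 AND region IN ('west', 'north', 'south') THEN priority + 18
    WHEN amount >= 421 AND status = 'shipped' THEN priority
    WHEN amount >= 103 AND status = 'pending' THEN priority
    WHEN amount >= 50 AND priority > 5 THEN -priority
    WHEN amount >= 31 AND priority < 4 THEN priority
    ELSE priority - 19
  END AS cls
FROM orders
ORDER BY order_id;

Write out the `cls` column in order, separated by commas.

2, 3, 3, 1, 23, 3, 23, 5, 3, 1

order_id=7: amount >= 31 AND priority < 4 → 2
order_id=8: amount >= 103 AND status = 'pending' → 3
order_id=9: amount >= 31 AND priority < 4 → 3
order_id=10: amount >= 31 AND priority < 4 → 1
order_id=11: amount >= 509 AND region IN ('west', 'north', 'south') → 23
order_id=12: amount >= 31 AND priority < 4 → 3
order_id=13: amount >= 509 AND region IN ('west', 'north', 'south') → 23
order_id=14: amount >= 103 AND status = 'pending' → 5
order_id=15: amount >= 31 AND priority < 4 → 3
order_id=16: amount >= 31 AND priority < 4 → 1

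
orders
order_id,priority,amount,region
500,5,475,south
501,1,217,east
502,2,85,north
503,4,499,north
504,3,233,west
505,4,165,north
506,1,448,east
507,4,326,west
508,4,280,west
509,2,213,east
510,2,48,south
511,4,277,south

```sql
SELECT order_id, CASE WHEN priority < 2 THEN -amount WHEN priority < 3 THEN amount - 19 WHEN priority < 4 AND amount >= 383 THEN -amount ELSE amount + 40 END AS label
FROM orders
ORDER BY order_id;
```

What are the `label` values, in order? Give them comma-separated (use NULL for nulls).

515, -217, 66, 539, 273, 205, -448, 366, 320, 194, 29, 317

order_id=500: ELSE → 515
order_id=501: priority < 2 → -217
order_id=502: priority < 3 → 66
order_id=503: ELSE → 539
order_id=504: ELSE → 273
order_id=505: ELSE → 205
order_id=506: priority < 2 → -448
order_id=507: ELSE → 366
order_id=508: ELSE → 320
order_id=509: priority < 3 → 194
order_id=510: priority < 3 → 29
order_id=511: ELSE → 317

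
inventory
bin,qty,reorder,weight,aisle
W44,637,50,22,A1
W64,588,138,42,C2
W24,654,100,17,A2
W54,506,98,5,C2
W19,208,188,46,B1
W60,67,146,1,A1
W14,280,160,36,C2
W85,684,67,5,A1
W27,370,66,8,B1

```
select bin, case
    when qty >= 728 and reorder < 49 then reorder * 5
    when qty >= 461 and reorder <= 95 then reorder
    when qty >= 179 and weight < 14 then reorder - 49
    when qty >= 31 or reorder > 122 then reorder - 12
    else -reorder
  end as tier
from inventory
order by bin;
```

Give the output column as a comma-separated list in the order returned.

bin=W14: qty >= 31 or reorder > 122 → 148
bin=W19: qty >= 31 or reorder > 122 → 176
bin=W24: qty >= 31 or reorder > 122 → 88
bin=W27: qty >= 179 and weight < 14 → 17
bin=W44: qty >= 461 and reorder <= 95 → 50
bin=W54: qty >= 179 and weight < 14 → 49
bin=W60: qty >= 31 or reorder > 122 → 134
bin=W64: qty >= 31 or reorder > 122 → 126
bin=W85: qty >= 461 and reorder <= 95 → 67

148, 176, 88, 17, 50, 49, 134, 126, 67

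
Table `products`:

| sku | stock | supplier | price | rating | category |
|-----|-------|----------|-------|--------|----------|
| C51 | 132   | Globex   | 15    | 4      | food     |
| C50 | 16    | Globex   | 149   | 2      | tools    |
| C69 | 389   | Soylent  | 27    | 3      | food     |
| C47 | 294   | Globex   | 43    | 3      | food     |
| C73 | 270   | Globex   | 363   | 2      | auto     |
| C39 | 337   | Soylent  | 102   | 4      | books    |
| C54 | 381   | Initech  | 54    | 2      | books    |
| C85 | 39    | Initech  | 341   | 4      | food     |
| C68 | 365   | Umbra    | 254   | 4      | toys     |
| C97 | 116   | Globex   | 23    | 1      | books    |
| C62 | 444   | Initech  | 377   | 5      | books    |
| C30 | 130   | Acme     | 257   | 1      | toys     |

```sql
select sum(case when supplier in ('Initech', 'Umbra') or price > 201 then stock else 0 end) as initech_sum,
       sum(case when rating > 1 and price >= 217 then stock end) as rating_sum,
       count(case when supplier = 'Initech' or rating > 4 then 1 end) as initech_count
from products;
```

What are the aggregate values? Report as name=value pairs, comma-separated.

initech_sum=1629, rating_sum=1118, initech_count=3

[initech_sum: supplier in ('Initech', 'Umbra') or price > 201]
sku=C51: ✗
sku=C50: ✗
sku=C69: ✗
sku=C47: ✗
sku=C73: ✓ → 270
sku=C39: ✗
sku=C54: ✓ → 381
sku=C85: ✓ → 39
sku=C68: ✓ → 365
sku=C97: ✗
sku=C62: ✓ → 444
sku=C30: ✓ → 130
initech_sum = 270 + 381 + 39 + 365 + 444 + 130 = 1629
—
[rating_sum: rating > 1 and price >= 217]
sku=C51: ✗
sku=C50: ✗
sku=C69: ✗
sku=C47: ✗
sku=C73: ✓ → 270
sku=C39: ✗
sku=C54: ✗
sku=C85: ✓ → 39
sku=C68: ✓ → 365
sku=C97: ✗
sku=C62: ✓ → 444
sku=C30: ✗
rating_sum = 270 + 39 + 365 + 444 = 1118
—
[initech_count: supplier = 'Initech' or rating > 4]
sku=C51: ✗
sku=C50: ✗
sku=C69: ✗
sku=C47: ✗
sku=C73: ✗
sku=C39: ✗
sku=C54: ✓ → 1
sku=C85: ✓ → 1
sku=C68: ✗
sku=C97: ✗
sku=C62: ✓ → 1
sku=C30: ✗
initech_count = COUNT(1, 1, 1) = 3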